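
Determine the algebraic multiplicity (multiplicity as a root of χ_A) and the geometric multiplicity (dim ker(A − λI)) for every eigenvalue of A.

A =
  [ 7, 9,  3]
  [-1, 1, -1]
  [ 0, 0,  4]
λ = 4: alg = 3, geom = 2

Step 1 — factor the characteristic polynomial to read off the algebraic multiplicities:
  χ_A(x) = (x - 4)^3

Step 2 — compute geometric multiplicities via the rank-nullity identity g(λ) = n − rank(A − λI):
  rank(A − (4)·I) = 1, so dim ker(A − (4)·I) = n − 1 = 2

Summary:
  λ = 4: algebraic multiplicity = 3, geometric multiplicity = 2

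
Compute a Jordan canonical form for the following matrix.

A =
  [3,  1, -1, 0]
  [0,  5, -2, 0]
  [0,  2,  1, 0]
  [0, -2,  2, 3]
J_2(3) ⊕ J_1(3) ⊕ J_1(3)

The characteristic polynomial is
  det(x·I − A) = x^4 - 12*x^3 + 54*x^2 - 108*x + 81 = (x - 3)^4

Eigenvalues and multiplicities (the geometric multiplicity of λ is n − rank(A − λI), which equals the number of Jordan blocks for λ):
  λ = 3: algebraic multiplicity = 4, geometric multiplicity = 3

Determining the block sizes for each eigenvalue:
  λ = 3: 3 blocks summing to 4 forces exactly one block of size 2 and the rest size 1 → block sizes [2, 1, 1]

Assembling the blocks gives a Jordan form
J =
  [3, 1, 0, 0]
  [0, 3, 0, 0]
  [0, 0, 3, 0]
  [0, 0, 0, 3]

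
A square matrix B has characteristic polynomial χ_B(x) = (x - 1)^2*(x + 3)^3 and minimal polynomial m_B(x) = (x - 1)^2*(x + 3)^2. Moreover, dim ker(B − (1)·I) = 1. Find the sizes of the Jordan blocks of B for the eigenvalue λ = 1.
Block sizes for λ = 1: [2]

Step 1 — from the characteristic polynomial, algebraic multiplicity of λ = 1 is 2. From dim ker(B − (1)·I) = 1, there are exactly 1 Jordan blocks for λ = 1.
Step 2 — from the minimal polynomial, the factor (x − 1)^2 tells us the largest block for λ = 1 has size 2.
Step 3 — with total size 2, 1 blocks, and largest block 2, the block sizes (in nonincreasing order) are [2].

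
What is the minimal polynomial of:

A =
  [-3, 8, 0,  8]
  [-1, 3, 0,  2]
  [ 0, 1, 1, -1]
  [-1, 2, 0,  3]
x^2 - 2*x + 1

The characteristic polynomial is χ_A(x) = (x - 1)^4, so the eigenvalues are known. The minimal polynomial is
  m_A(x) = Π_λ (x − λ)^{k_λ}
where k_λ is the size of the *largest* Jordan block for λ (equivalently, the smallest k with (A − λI)^k v = 0 for every generalised eigenvector v of λ).

  λ = 1: largest Jordan block has size 2, contributing (x − 1)^2

So m_A(x) = (x - 1)^2 = x^2 - 2*x + 1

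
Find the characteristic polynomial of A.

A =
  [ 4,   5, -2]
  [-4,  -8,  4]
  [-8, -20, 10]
x^3 - 6*x^2 + 12*x - 8

Expanding det(x·I − A) (e.g. by cofactor expansion or by noting that A is similar to its Jordan form J, which has the same characteristic polynomial as A) gives
  χ_A(x) = x^3 - 6*x^2 + 12*x - 8
which factors as (x - 2)^3. The eigenvalues (with algebraic multiplicities) are λ = 2 with multiplicity 3.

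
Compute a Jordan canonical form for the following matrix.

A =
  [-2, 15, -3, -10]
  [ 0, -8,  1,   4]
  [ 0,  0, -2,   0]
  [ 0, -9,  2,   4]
J_3(-2) ⊕ J_1(-2)

The characteristic polynomial is
  det(x·I − A) = x^4 + 8*x^3 + 24*x^2 + 32*x + 16 = (x + 2)^4

Eigenvalues and multiplicities (the geometric multiplicity of λ is n − rank(A − λI), which equals the number of Jordan blocks for λ):
  λ = -2: algebraic multiplicity = 4, geometric multiplicity = 2

Determining the block sizes for each eigenvalue:
  λ = -2: with am = 4 and gm = 2, the partition is not yet determined (e.g. several partitions of 4 into 2 parts exist). Let N = A − (-2)·I. Computing rank(N^1) = 2, rank(N^2) = 1, rank(N^3) = 0; the number of blocks of size ≥ j is rank(N^{j−1}) − rank(N^j), giving [2, 1, 1]. So we have 1 block(s) of size 3, 1 block(s) of size 1 → block sizes [3, 1]

Assembling the blocks gives a Jordan form
J =
  [-2,  1,  0,  0]
  [ 0, -2,  1,  0]
  [ 0,  0, -2,  0]
  [ 0,  0,  0, -2]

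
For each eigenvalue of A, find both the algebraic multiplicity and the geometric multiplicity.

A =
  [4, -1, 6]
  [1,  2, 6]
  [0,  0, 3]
λ = 3: alg = 3, geom = 2

Step 1 — factor the characteristic polynomial to read off the algebraic multiplicities:
  χ_A(x) = (x - 3)^3

Step 2 — compute geometric multiplicities via the rank-nullity identity g(λ) = n − rank(A − λI):
  rank(A − (3)·I) = 1, so dim ker(A − (3)·I) = n − 1 = 2

Summary:
  λ = 3: algebraic multiplicity = 3, geometric multiplicity = 2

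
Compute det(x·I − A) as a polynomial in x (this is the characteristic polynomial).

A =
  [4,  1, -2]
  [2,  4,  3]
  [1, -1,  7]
x^3 - 15*x^2 + 75*x - 125

Expanding det(x·I − A) (e.g. by cofactor expansion or by noting that A is similar to its Jordan form J, which has the same characteristic polynomial as A) gives
  χ_A(x) = x^3 - 15*x^2 + 75*x - 125
which factors as (x - 5)^3. The eigenvalues (with algebraic multiplicities) are λ = 5 with multiplicity 3.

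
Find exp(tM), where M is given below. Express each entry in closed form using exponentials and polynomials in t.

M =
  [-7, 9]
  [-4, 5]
e^{tM} =
  [-6*t*exp(-t) + exp(-t), 9*t*exp(-t)]
  [-4*t*exp(-t), 6*t*exp(-t) + exp(-t)]

Strategy: write M = P · J · P⁻¹ where J is a Jordan canonical form, so e^{tM} = P · e^{tJ} · P⁻¹, and e^{tJ} can be computed block-by-block.

M has Jordan form
J =
  [-1,  1]
  [ 0, -1]
(up to reordering of blocks).

Per-block formulas:
  For a 2×2 Jordan block J_2(-1): exp(t · J_2(-1)) = e^(-1t)·(I + t·N), where N is the 2×2 nilpotent shift.

After assembling e^{tJ} and conjugating by P, we get:

e^{tM} =
  [-6*t*exp(-t) + exp(-t), 9*t*exp(-t)]
  [-4*t*exp(-t), 6*t*exp(-t) + exp(-t)]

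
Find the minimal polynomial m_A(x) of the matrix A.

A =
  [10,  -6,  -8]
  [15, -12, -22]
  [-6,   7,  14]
x^3 - 12*x^2 + 48*x - 64

The characteristic polynomial is χ_A(x) = (x - 4)^3, so the eigenvalues are known. The minimal polynomial is
  m_A(x) = Π_λ (x − λ)^{k_λ}
where k_λ is the size of the *largest* Jordan block for λ (equivalently, the smallest k with (A − λI)^k v = 0 for every generalised eigenvector v of λ).

  λ = 4: largest Jordan block has size 3, contributing (x − 4)^3

So m_A(x) = (x - 4)^3 = x^3 - 12*x^2 + 48*x - 64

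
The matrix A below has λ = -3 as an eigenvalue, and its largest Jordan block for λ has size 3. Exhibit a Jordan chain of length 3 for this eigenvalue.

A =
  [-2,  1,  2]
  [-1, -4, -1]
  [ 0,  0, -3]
A Jordan chain for λ = -3 of length 3:
v_1 = (1, -1, 0)ᵀ
v_2 = (2, -1, 0)ᵀ
v_3 = (0, 0, 1)ᵀ

Let N = A − (-3)·I. We want v_3 with N^3 v_3 = 0 but N^2 v_3 ≠ 0; then v_{j-1} := N · v_j for j = 3, …, 2.

Pick v_3 = (0, 0, 1)ᵀ.
Then v_2 = N · v_3 = (2, -1, 0)ᵀ.
Then v_1 = N · v_2 = (1, -1, 0)ᵀ.

Sanity check: (A − (-3)·I) v_1 = (0, 0, 0)ᵀ = 0. ✓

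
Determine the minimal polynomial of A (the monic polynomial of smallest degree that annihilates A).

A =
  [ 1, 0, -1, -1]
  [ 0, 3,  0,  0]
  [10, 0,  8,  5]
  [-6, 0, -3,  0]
x^2 - 6*x + 9

The characteristic polynomial is χ_A(x) = (x - 3)^4, so the eigenvalues are known. The minimal polynomial is
  m_A(x) = Π_λ (x − λ)^{k_λ}
where k_λ is the size of the *largest* Jordan block for λ (equivalently, the smallest k with (A − λI)^k v = 0 for every generalised eigenvector v of λ).

  λ = 3: largest Jordan block has size 2, contributing (x − 3)^2

So m_A(x) = (x - 3)^2 = x^2 - 6*x + 9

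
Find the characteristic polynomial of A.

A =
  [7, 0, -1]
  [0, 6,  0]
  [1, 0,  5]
x^3 - 18*x^2 + 108*x - 216

Expanding det(x·I − A) (e.g. by cofactor expansion or by noting that A is similar to its Jordan form J, which has the same characteristic polynomial as A) gives
  χ_A(x) = x^3 - 18*x^2 + 108*x - 216
which factors as (x - 6)^3. The eigenvalues (with algebraic multiplicities) are λ = 6 with multiplicity 3.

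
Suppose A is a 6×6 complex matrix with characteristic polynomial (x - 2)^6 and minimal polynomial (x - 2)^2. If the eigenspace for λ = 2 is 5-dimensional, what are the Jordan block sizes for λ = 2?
Block sizes for λ = 2: [2, 1, 1, 1, 1]

Step 1 — from the characteristic polynomial, algebraic multiplicity of λ = 2 is 6. From dim ker(A − (2)·I) = 5, there are exactly 5 Jordan blocks for λ = 2.
Step 2 — from the minimal polynomial, the factor (x − 2)^2 tells us the largest block for λ = 2 has size 2.
Step 3 — with total size 6, 5 blocks, and largest block 2, the block sizes (in nonincreasing order) are [2, 1, 1, 1, 1].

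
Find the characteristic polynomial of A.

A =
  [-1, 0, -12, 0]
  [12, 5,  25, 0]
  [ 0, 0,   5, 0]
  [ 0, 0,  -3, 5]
x^4 - 14*x^3 + 60*x^2 - 50*x - 125

Expanding det(x·I − A) (e.g. by cofactor expansion or by noting that A is similar to its Jordan form J, which has the same characteristic polynomial as A) gives
  χ_A(x) = x^4 - 14*x^3 + 60*x^2 - 50*x - 125
which factors as (x - 5)^3*(x + 1). The eigenvalues (with algebraic multiplicities) are λ = -1 with multiplicity 1, λ = 5 with multiplicity 3.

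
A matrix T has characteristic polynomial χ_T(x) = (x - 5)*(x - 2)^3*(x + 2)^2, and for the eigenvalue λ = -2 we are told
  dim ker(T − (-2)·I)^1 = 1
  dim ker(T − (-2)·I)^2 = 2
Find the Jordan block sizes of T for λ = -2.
Block sizes for λ = -2: [2]

From the dimensions of kernels of powers, the number of Jordan blocks of size at least j is d_j − d_{j−1} where d_j = dim ker(N^j) (with d_0 = 0). Computing the differences gives [1, 1].
The number of blocks of size exactly k is (#blocks of size ≥ k) − (#blocks of size ≥ k + 1), so the partition is: 1 block(s) of size 2.
In nonincreasing order the block sizes are [2].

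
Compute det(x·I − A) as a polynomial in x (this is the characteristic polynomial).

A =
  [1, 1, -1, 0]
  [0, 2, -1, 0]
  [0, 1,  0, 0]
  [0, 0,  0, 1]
x^4 - 4*x^3 + 6*x^2 - 4*x + 1

Expanding det(x·I − A) (e.g. by cofactor expansion or by noting that A is similar to its Jordan form J, which has the same characteristic polynomial as A) gives
  χ_A(x) = x^4 - 4*x^3 + 6*x^2 - 4*x + 1
which factors as (x - 1)^4. The eigenvalues (with algebraic multiplicities) are λ = 1 with multiplicity 4.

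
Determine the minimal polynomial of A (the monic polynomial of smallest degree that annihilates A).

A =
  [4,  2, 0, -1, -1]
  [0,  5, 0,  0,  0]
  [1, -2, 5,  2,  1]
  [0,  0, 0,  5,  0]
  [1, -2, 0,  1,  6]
x^2 - 10*x + 25

The characteristic polynomial is χ_A(x) = (x - 5)^5, so the eigenvalues are known. The minimal polynomial is
  m_A(x) = Π_λ (x − λ)^{k_λ}
where k_λ is the size of the *largest* Jordan block for λ (equivalently, the smallest k with (A − λI)^k v = 0 for every generalised eigenvector v of λ).

  λ = 5: largest Jordan block has size 2, contributing (x − 5)^2

So m_A(x) = (x - 5)^2 = x^2 - 10*x + 25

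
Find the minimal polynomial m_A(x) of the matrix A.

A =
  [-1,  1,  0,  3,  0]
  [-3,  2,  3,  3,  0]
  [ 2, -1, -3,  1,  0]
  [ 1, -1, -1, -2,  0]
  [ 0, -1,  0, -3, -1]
x^2 + 2*x + 1

The characteristic polynomial is χ_A(x) = (x + 1)^5, so the eigenvalues are known. The minimal polynomial is
  m_A(x) = Π_λ (x − λ)^{k_λ}
where k_λ is the size of the *largest* Jordan block for λ (equivalently, the smallest k with (A − λI)^k v = 0 for every generalised eigenvector v of λ).

  λ = -1: largest Jordan block has size 2, contributing (x + 1)^2

So m_A(x) = (x + 1)^2 = x^2 + 2*x + 1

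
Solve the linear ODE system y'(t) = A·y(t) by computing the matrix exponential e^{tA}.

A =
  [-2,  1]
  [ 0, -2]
e^{tA} =
  [exp(-2*t), t*exp(-2*t)]
  [0, exp(-2*t)]

Strategy: write A = P · J · P⁻¹ where J is a Jordan canonical form, so e^{tA} = P · e^{tJ} · P⁻¹, and e^{tJ} can be computed block-by-block.

A has Jordan form
J =
  [-2,  1]
  [ 0, -2]
(up to reordering of blocks).

Per-block formulas:
  For a 2×2 Jordan block J_2(-2): exp(t · J_2(-2)) = e^(-2t)·(I + t·N), where N is the 2×2 nilpotent shift.

After assembling e^{tJ} and conjugating by P, we get:

e^{tA} =
  [exp(-2*t), t*exp(-2*t)]
  [0, exp(-2*t)]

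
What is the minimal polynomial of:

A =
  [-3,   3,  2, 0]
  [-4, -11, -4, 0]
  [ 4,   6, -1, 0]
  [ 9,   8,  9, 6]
x^3 + 4*x^2 - 35*x - 150

The characteristic polynomial is χ_A(x) = (x - 6)*(x + 5)^3, so the eigenvalues are known. The minimal polynomial is
  m_A(x) = Π_λ (x − λ)^{k_λ}
where k_λ is the size of the *largest* Jordan block for λ (equivalently, the smallest k with (A − λI)^k v = 0 for every generalised eigenvector v of λ).

  λ = -5: largest Jordan block has size 2, contributing (x + 5)^2
  λ = 6: largest Jordan block has size 1, contributing (x − 6)

So m_A(x) = (x - 6)*(x + 5)^2 = x^3 + 4*x^2 - 35*x - 150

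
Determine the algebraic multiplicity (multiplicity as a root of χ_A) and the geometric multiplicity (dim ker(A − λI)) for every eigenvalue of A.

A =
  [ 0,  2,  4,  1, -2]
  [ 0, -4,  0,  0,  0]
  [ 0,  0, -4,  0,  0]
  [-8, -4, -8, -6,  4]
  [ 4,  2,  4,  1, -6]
λ = -4: alg = 5, geom = 4

Step 1 — factor the characteristic polynomial to read off the algebraic multiplicities:
  χ_A(x) = (x + 4)^5

Step 2 — compute geometric multiplicities via the rank-nullity identity g(λ) = n − rank(A − λI):
  rank(A − (-4)·I) = 1, so dim ker(A − (-4)·I) = n − 1 = 4

Summary:
  λ = -4: algebraic multiplicity = 5, geometric multiplicity = 4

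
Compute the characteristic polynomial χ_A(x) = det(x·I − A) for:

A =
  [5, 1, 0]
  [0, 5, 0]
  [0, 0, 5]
x^3 - 15*x^2 + 75*x - 125

Expanding det(x·I − A) (e.g. by cofactor expansion or by noting that A is similar to its Jordan form J, which has the same characteristic polynomial as A) gives
  χ_A(x) = x^3 - 15*x^2 + 75*x - 125
which factors as (x - 5)^3. The eigenvalues (with algebraic multiplicities) are λ = 5 with multiplicity 3.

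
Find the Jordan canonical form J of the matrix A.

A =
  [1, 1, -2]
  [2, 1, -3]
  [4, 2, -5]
J_3(-1)

The characteristic polynomial is
  det(x·I − A) = x^3 + 3*x^2 + 3*x + 1 = (x + 1)^3

Eigenvalues and multiplicities (the geometric multiplicity of λ is n − rank(A − λI), which equals the number of Jordan blocks for λ):
  λ = -1: algebraic multiplicity = 3, geometric multiplicity = 1

Determining the block sizes for each eigenvalue:
  λ = -1: one block (gm = 1), so the single block has size am = 3 → block sizes [3]

Assembling the blocks gives a Jordan form
J =
  [-1,  1,  0]
  [ 0, -1,  1]
  [ 0,  0, -1]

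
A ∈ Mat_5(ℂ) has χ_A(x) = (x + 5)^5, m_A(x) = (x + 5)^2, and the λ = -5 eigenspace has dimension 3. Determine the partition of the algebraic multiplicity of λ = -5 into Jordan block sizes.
Block sizes for λ = -5: [2, 2, 1]

Step 1 — from the characteristic polynomial, algebraic multiplicity of λ = -5 is 5. From dim ker(A − (-5)·I) = 3, there are exactly 3 Jordan blocks for λ = -5.
Step 2 — from the minimal polynomial, the factor (x + 5)^2 tells us the largest block for λ = -5 has size 2.
Step 3 — with total size 5, 3 blocks, and largest block 2, the block sizes (in nonincreasing order) are [2, 2, 1].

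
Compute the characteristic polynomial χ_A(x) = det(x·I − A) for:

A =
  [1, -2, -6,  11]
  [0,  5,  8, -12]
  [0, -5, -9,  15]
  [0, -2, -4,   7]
x^4 - 4*x^3 + 6*x^2 - 4*x + 1

Expanding det(x·I − A) (e.g. by cofactor expansion or by noting that A is similar to its Jordan form J, which has the same characteristic polynomial as A) gives
  χ_A(x) = x^4 - 4*x^3 + 6*x^2 - 4*x + 1
which factors as (x - 1)^4. The eigenvalues (with algebraic multiplicities) are λ = 1 with multiplicity 4.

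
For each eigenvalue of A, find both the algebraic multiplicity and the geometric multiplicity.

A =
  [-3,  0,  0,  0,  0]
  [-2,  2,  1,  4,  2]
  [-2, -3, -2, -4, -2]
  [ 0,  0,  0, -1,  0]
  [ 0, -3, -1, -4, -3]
λ = -3: alg = 1, geom = 1; λ = -1: alg = 4, geom = 3

Step 1 — factor the characteristic polynomial to read off the algebraic multiplicities:
  χ_A(x) = (x + 1)^4*(x + 3)

Step 2 — compute geometric multiplicities via the rank-nullity identity g(λ) = n − rank(A − λI):
  rank(A − (-3)·I) = 4, so dim ker(A − (-3)·I) = n − 4 = 1
  rank(A − (-1)·I) = 2, so dim ker(A − (-1)·I) = n − 2 = 3

Summary:
  λ = -3: algebraic multiplicity = 1, geometric multiplicity = 1
  λ = -1: algebraic multiplicity = 4, geometric multiplicity = 3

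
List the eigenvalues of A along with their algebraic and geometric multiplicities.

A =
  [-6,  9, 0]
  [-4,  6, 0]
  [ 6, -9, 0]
λ = 0: alg = 3, geom = 2

Step 1 — factor the characteristic polynomial to read off the algebraic multiplicities:
  χ_A(x) = x^3

Step 2 — compute geometric multiplicities via the rank-nullity identity g(λ) = n − rank(A − λI):
  rank(A − (0)·I) = 1, so dim ker(A − (0)·I) = n − 1 = 2

Summary:
  λ = 0: algebraic multiplicity = 3, geometric multiplicity = 2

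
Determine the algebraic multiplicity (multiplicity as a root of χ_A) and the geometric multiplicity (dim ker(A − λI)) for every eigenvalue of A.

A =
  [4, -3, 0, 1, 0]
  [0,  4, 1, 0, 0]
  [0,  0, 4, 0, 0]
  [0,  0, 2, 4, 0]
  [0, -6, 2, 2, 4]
λ = 4: alg = 5, geom = 3

Step 1 — factor the characteristic polynomial to read off the algebraic multiplicities:
  χ_A(x) = (x - 4)^5

Step 2 — compute geometric multiplicities via the rank-nullity identity g(λ) = n − rank(A − λI):
  rank(A − (4)·I) = 2, so dim ker(A − (4)·I) = n − 2 = 3

Summary:
  λ = 4: algebraic multiplicity = 5, geometric multiplicity = 3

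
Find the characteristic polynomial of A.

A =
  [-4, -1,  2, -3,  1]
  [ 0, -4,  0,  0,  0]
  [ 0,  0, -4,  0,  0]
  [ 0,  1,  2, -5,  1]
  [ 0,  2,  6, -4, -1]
x^5 + 18*x^4 + 129*x^3 + 460*x^2 + 816*x + 576

Expanding det(x·I − A) (e.g. by cofactor expansion or by noting that A is similar to its Jordan form J, which has the same characteristic polynomial as A) gives
  χ_A(x) = x^5 + 18*x^4 + 129*x^3 + 460*x^2 + 816*x + 576
which factors as (x + 3)^2*(x + 4)^3. The eigenvalues (with algebraic multiplicities) are λ = -4 with multiplicity 3, λ = -3 with multiplicity 2.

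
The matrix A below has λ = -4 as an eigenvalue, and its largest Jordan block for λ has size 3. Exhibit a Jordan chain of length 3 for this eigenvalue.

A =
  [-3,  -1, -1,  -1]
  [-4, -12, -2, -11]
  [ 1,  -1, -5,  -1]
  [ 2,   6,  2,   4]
A Jordan chain for λ = -4 of length 3:
v_1 = (2, 4, 2, -4)ᵀ
v_2 = (1, -4, 1, 2)ᵀ
v_3 = (1, 0, 0, 0)ᵀ

Let N = A − (-4)·I. We want v_3 with N^3 v_3 = 0 but N^2 v_3 ≠ 0; then v_{j-1} := N · v_j for j = 3, …, 2.

Pick v_3 = (1, 0, 0, 0)ᵀ.
Then v_2 = N · v_3 = (1, -4, 1, 2)ᵀ.
Then v_1 = N · v_2 = (2, 4, 2, -4)ᵀ.

Sanity check: (A − (-4)·I) v_1 = (0, 0, 0, 0)ᵀ = 0. ✓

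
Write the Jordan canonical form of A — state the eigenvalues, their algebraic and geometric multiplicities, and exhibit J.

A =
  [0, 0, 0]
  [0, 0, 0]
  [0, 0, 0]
J_1(0) ⊕ J_1(0) ⊕ J_1(0)

The characteristic polynomial is
  det(x·I − A) = x^3

Eigenvalues and multiplicities (the geometric multiplicity of λ is n − rank(A − λI), which equals the number of Jordan blocks for λ):
  λ = 0: algebraic multiplicity = 3, geometric multiplicity = 3

Determining the block sizes for each eigenvalue:
  λ = 0: gm = am = 3, so every block has size 1 → block sizes [1, 1, 1]

Assembling the blocks gives a Jordan form
J =
  [0, 0, 0]
  [0, 0, 0]
  [0, 0, 0]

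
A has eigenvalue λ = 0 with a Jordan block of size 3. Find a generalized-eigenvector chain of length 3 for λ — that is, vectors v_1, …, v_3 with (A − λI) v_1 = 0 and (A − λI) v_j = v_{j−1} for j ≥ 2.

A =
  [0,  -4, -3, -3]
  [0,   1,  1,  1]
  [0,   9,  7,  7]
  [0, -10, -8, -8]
A Jordan chain for λ = 0 of length 3:
v_1 = (-1, 0, 2, -2)ᵀ
v_2 = (-4, 1, 9, -10)ᵀ
v_3 = (0, 1, 0, 0)ᵀ

Let N = A − (0)·I. We want v_3 with N^3 v_3 = 0 but N^2 v_3 ≠ 0; then v_{j-1} := N · v_j for j = 3, …, 2.

Pick v_3 = (0, 1, 0, 0)ᵀ.
Then v_2 = N · v_3 = (-4, 1, 9, -10)ᵀ.
Then v_1 = N · v_2 = (-1, 0, 2, -2)ᵀ.

Sanity check: (A − (0)·I) v_1 = (0, 0, 0, 0)ᵀ = 0. ✓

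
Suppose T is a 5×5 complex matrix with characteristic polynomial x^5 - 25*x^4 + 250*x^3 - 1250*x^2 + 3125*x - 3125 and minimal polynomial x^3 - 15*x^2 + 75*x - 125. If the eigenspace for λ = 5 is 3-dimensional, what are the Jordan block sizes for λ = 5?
Block sizes for λ = 5: [3, 1, 1]

Step 1 — from the characteristic polynomial, algebraic multiplicity of λ = 5 is 5. From dim ker(T − (5)·I) = 3, there are exactly 3 Jordan blocks for λ = 5.
Step 2 — from the minimal polynomial, the factor (x − 5)^3 tells us the largest block for λ = 5 has size 3.
Step 3 — with total size 5, 3 blocks, and largest block 3, the block sizes (in nonincreasing order) are [3, 1, 1].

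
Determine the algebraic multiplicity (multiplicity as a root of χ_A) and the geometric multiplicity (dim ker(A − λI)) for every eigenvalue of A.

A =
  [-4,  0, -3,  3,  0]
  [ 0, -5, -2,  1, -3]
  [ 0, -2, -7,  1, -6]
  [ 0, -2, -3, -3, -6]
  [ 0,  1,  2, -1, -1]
λ = -4: alg = 5, geom = 3

Step 1 — factor the characteristic polynomial to read off the algebraic multiplicities:
  χ_A(x) = (x + 4)^5

Step 2 — compute geometric multiplicities via the rank-nullity identity g(λ) = n − rank(A − λI):
  rank(A − (-4)·I) = 2, so dim ker(A − (-4)·I) = n − 2 = 3

Summary:
  λ = -4: algebraic multiplicity = 5, geometric multiplicity = 3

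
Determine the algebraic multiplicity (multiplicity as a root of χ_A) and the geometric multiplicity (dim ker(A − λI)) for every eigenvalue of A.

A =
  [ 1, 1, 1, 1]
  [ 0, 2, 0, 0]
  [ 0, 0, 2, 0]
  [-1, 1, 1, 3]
λ = 2: alg = 4, geom = 3

Step 1 — factor the characteristic polynomial to read off the algebraic multiplicities:
  χ_A(x) = (x - 2)^4

Step 2 — compute geometric multiplicities via the rank-nullity identity g(λ) = n − rank(A − λI):
  rank(A − (2)·I) = 1, so dim ker(A − (2)·I) = n − 1 = 3

Summary:
  λ = 2: algebraic multiplicity = 4, geometric multiplicity = 3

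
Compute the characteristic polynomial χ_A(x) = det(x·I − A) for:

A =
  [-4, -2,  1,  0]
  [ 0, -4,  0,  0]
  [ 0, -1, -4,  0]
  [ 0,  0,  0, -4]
x^4 + 16*x^3 + 96*x^2 + 256*x + 256

Expanding det(x·I − A) (e.g. by cofactor expansion or by noting that A is similar to its Jordan form J, which has the same characteristic polynomial as A) gives
  χ_A(x) = x^4 + 16*x^3 + 96*x^2 + 256*x + 256
which factors as (x + 4)^4. The eigenvalues (with algebraic multiplicities) are λ = -4 with multiplicity 4.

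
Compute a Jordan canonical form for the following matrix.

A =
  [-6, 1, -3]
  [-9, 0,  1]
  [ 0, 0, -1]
J_2(-3) ⊕ J_1(-1)

The characteristic polynomial is
  det(x·I − A) = x^3 + 7*x^2 + 15*x + 9 = (x + 1)*(x + 3)^2

Eigenvalues and multiplicities (the geometric multiplicity of λ is n − rank(A − λI), which equals the number of Jordan blocks for λ):
  λ = -3: algebraic multiplicity = 2, geometric multiplicity = 1
  λ = -1: algebraic multiplicity = 1, geometric multiplicity = 1

Determining the block sizes for each eigenvalue:
  λ = -3: one block (gm = 1), so the single block has size am = 2 → block sizes [2]
  λ = -1: one block (gm = 1), so the single block has size am = 1 → block sizes [1]

Assembling the blocks gives a Jordan form
J =
  [-3,  1,  0]
  [ 0, -3,  0]
  [ 0,  0, -1]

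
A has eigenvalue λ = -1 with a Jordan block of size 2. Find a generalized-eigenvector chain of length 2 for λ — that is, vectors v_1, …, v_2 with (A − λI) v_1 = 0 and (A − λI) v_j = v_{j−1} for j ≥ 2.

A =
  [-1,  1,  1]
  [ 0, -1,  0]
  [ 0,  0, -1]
A Jordan chain for λ = -1 of length 2:
v_1 = (1, 0, 0)ᵀ
v_2 = (0, 1, 0)ᵀ

Let N = A − (-1)·I. We want v_2 with N^2 v_2 = 0 but N^1 v_2 ≠ 0; then v_{j-1} := N · v_j for j = 2, …, 2.

Pick v_2 = (0, 1, 0)ᵀ.
Then v_1 = N · v_2 = (1, 0, 0)ᵀ.

Sanity check: (A − (-1)·I) v_1 = (0, 0, 0)ᵀ = 0. ✓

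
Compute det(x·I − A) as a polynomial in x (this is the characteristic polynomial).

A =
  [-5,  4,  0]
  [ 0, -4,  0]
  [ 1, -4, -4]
x^3 + 13*x^2 + 56*x + 80

Expanding det(x·I − A) (e.g. by cofactor expansion or by noting that A is similar to its Jordan form J, which has the same characteristic polynomial as A) gives
  χ_A(x) = x^3 + 13*x^2 + 56*x + 80
which factors as (x + 4)^2*(x + 5). The eigenvalues (with algebraic multiplicities) are λ = -5 with multiplicity 1, λ = -4 with multiplicity 2.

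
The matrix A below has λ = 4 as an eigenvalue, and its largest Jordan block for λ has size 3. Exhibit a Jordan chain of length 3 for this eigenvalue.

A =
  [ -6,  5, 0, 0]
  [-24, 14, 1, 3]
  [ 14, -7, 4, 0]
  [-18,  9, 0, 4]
A Jordan chain for λ = 4 of length 3:
v_1 = (-20, -40, 28, -36)ᵀ
v_2 = (-10, -24, 14, -18)ᵀ
v_3 = (1, 0, 0, 0)ᵀ

Let N = A − (4)·I. We want v_3 with N^3 v_3 = 0 but N^2 v_3 ≠ 0; then v_{j-1} := N · v_j for j = 3, …, 2.

Pick v_3 = (1, 0, 0, 0)ᵀ.
Then v_2 = N · v_3 = (-10, -24, 14, -18)ᵀ.
Then v_1 = N · v_2 = (-20, -40, 28, -36)ᵀ.

Sanity check: (A − (4)·I) v_1 = (0, 0, 0, 0)ᵀ = 0. ✓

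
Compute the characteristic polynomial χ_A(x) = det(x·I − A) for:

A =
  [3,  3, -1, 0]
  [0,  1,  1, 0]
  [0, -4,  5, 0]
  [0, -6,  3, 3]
x^4 - 12*x^3 + 54*x^2 - 108*x + 81

Expanding det(x·I − A) (e.g. by cofactor expansion or by noting that A is similar to its Jordan form J, which has the same characteristic polynomial as A) gives
  χ_A(x) = x^4 - 12*x^3 + 54*x^2 - 108*x + 81
which factors as (x - 3)^4. The eigenvalues (with algebraic multiplicities) are λ = 3 with multiplicity 4.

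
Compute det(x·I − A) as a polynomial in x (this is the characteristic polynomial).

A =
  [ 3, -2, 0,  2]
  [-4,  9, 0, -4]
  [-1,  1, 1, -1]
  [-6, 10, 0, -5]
x^4 - 8*x^3 + 18*x^2 - 16*x + 5

Expanding det(x·I − A) (e.g. by cofactor expansion or by noting that A is similar to its Jordan form J, which has the same characteristic polynomial as A) gives
  χ_A(x) = x^4 - 8*x^3 + 18*x^2 - 16*x + 5
which factors as (x - 5)*(x - 1)^3. The eigenvalues (with algebraic multiplicities) are λ = 1 with multiplicity 3, λ = 5 with multiplicity 1.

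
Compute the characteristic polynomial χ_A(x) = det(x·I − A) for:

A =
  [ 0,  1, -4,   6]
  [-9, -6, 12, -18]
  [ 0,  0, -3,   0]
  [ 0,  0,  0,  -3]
x^4 + 12*x^3 + 54*x^2 + 108*x + 81

Expanding det(x·I − A) (e.g. by cofactor expansion or by noting that A is similar to its Jordan form J, which has the same characteristic polynomial as A) gives
  χ_A(x) = x^4 + 12*x^3 + 54*x^2 + 108*x + 81
which factors as (x + 3)^4. The eigenvalues (with algebraic multiplicities) are λ = -3 with multiplicity 4.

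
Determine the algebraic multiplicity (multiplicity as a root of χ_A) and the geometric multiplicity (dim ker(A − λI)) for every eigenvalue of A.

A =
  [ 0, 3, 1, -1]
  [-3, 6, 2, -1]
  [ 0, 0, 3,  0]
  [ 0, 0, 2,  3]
λ = 3: alg = 4, geom = 2

Step 1 — factor the characteristic polynomial to read off the algebraic multiplicities:
  χ_A(x) = (x - 3)^4

Step 2 — compute geometric multiplicities via the rank-nullity identity g(λ) = n − rank(A − λI):
  rank(A − (3)·I) = 2, so dim ker(A − (3)·I) = n − 2 = 2

Summary:
  λ = 3: algebraic multiplicity = 4, geometric multiplicity = 2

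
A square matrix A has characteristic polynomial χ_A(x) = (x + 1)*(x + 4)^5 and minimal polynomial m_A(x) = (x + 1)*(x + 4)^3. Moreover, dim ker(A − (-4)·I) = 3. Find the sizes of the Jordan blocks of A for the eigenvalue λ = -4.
Block sizes for λ = -4: [3, 1, 1]

Step 1 — from the characteristic polynomial, algebraic multiplicity of λ = -4 is 5. From dim ker(A − (-4)·I) = 3, there are exactly 3 Jordan blocks for λ = -4.
Step 2 — from the minimal polynomial, the factor (x + 4)^3 tells us the largest block for λ = -4 has size 3.
Step 3 — with total size 5, 3 blocks, and largest block 3, the block sizes (in nonincreasing order) are [3, 1, 1].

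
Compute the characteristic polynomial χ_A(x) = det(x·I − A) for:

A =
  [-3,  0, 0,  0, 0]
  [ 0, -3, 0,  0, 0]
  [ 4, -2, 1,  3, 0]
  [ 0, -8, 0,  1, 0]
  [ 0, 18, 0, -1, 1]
x^5 + 3*x^4 - 6*x^3 - 10*x^2 + 21*x - 9

Expanding det(x·I − A) (e.g. by cofactor expansion or by noting that A is similar to its Jordan form J, which has the same characteristic polynomial as A) gives
  χ_A(x) = x^5 + 3*x^4 - 6*x^3 - 10*x^2 + 21*x - 9
which factors as (x - 1)^3*(x + 3)^2. The eigenvalues (with algebraic multiplicities) are λ = -3 with multiplicity 2, λ = 1 with multiplicity 3.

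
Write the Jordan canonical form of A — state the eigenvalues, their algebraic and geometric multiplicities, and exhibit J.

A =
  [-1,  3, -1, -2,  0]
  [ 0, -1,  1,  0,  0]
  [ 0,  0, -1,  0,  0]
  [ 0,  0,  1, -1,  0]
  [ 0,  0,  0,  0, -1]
J_3(-1) ⊕ J_1(-1) ⊕ J_1(-1)

The characteristic polynomial is
  det(x·I − A) = x^5 + 5*x^4 + 10*x^3 + 10*x^2 + 5*x + 1 = (x + 1)^5

Eigenvalues and multiplicities (the geometric multiplicity of λ is n − rank(A − λI), which equals the number of Jordan blocks for λ):
  λ = -1: algebraic multiplicity = 5, geometric multiplicity = 3

Determining the block sizes for each eigenvalue:
  λ = -1: with am = 5 and gm = 3, the partition is not yet determined (e.g. several partitions of 5 into 3 parts exist). Let N = A − (-1)·I. Computing rank(N^1) = 2, rank(N^2) = 1, rank(N^3) = 0; the number of blocks of size ≥ j is rank(N^{j−1}) − rank(N^j), giving [3, 1, 1]. So we have 1 block(s) of size 3, 2 block(s) of size 1 → block sizes [3, 1, 1]

Assembling the blocks gives a Jordan form
J =
  [-1,  1,  0,  0,  0]
  [ 0, -1,  1,  0,  0]
  [ 0,  0, -1,  0,  0]
  [ 0,  0,  0, -1,  0]
  [ 0,  0,  0,  0, -1]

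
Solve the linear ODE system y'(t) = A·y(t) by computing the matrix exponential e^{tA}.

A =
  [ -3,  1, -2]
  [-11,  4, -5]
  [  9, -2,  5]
e^{tA} =
  [-2*t^2*exp(2*t) - 5*t*exp(2*t) + exp(2*t), t^2*exp(2*t)/2 + t*exp(2*t), -t^2*exp(2*t)/2 - 2*t*exp(2*t)]
  [-6*t^2*exp(2*t) - 11*t*exp(2*t), 3*t^2*exp(2*t)/2 + 2*t*exp(2*t) + exp(2*t), -3*t^2*exp(2*t)/2 - 5*t*exp(2*t)]
  [2*t^2*exp(2*t) + 9*t*exp(2*t), -t^2*exp(2*t)/2 - 2*t*exp(2*t), t^2*exp(2*t)/2 + 3*t*exp(2*t) + exp(2*t)]

Strategy: write A = P · J · P⁻¹ where J is a Jordan canonical form, so e^{tA} = P · e^{tJ} · P⁻¹, and e^{tJ} can be computed block-by-block.

A has Jordan form
J =
  [2, 1, 0]
  [0, 2, 1]
  [0, 0, 2]
(up to reordering of blocks).

Per-block formulas:
  For a 3×3 Jordan block J_3(2): exp(t · J_3(2)) = e^(2t)·(I + t·N + (t^2/2)·N^2), where N is the 3×3 nilpotent shift.

After assembling e^{tJ} and conjugating by P, we get:

e^{tA} =
  [-2*t^2*exp(2*t) - 5*t*exp(2*t) + exp(2*t), t^2*exp(2*t)/2 + t*exp(2*t), -t^2*exp(2*t)/2 - 2*t*exp(2*t)]
  [-6*t^2*exp(2*t) - 11*t*exp(2*t), 3*t^2*exp(2*t)/2 + 2*t*exp(2*t) + exp(2*t), -3*t^2*exp(2*t)/2 - 5*t*exp(2*t)]
  [2*t^2*exp(2*t) + 9*t*exp(2*t), -t^2*exp(2*t)/2 - 2*t*exp(2*t), t^2*exp(2*t)/2 + 3*t*exp(2*t) + exp(2*t)]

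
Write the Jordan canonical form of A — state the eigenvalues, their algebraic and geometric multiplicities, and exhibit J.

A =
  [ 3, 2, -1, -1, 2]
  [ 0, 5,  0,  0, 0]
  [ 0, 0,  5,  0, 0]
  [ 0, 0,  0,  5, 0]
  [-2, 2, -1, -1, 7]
J_2(5) ⊕ J_1(5) ⊕ J_1(5) ⊕ J_1(5)

The characteristic polynomial is
  det(x·I − A) = x^5 - 25*x^4 + 250*x^3 - 1250*x^2 + 3125*x - 3125 = (x - 5)^5

Eigenvalues and multiplicities (the geometric multiplicity of λ is n − rank(A − λI), which equals the number of Jordan blocks for λ):
  λ = 5: algebraic multiplicity = 5, geometric multiplicity = 4

Determining the block sizes for each eigenvalue:
  λ = 5: 4 blocks summing to 5 forces exactly one block of size 2 and the rest size 1 → block sizes [2, 1, 1, 1]

Assembling the blocks gives a Jordan form
J =
  [5, 1, 0, 0, 0]
  [0, 5, 0, 0, 0]
  [0, 0, 5, 0, 0]
  [0, 0, 0, 5, 0]
  [0, 0, 0, 0, 5]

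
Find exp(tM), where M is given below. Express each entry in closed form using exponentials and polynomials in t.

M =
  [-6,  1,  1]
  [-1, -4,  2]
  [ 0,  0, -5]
e^{tM} =
  [-t*exp(-5*t) + exp(-5*t), t*exp(-5*t), t^2*exp(-5*t)/2 + t*exp(-5*t)]
  [-t*exp(-5*t), t*exp(-5*t) + exp(-5*t), t^2*exp(-5*t)/2 + 2*t*exp(-5*t)]
  [0, 0, exp(-5*t)]

Strategy: write M = P · J · P⁻¹ where J is a Jordan canonical form, so e^{tM} = P · e^{tJ} · P⁻¹, and e^{tJ} can be computed block-by-block.

M has Jordan form
J =
  [-5,  1,  0]
  [ 0, -5,  1]
  [ 0,  0, -5]
(up to reordering of blocks).

Per-block formulas:
  For a 3×3 Jordan block J_3(-5): exp(t · J_3(-5)) = e^(-5t)·(I + t·N + (t^2/2)·N^2), where N is the 3×3 nilpotent shift.

After assembling e^{tJ} and conjugating by P, we get:

e^{tM} =
  [-t*exp(-5*t) + exp(-5*t), t*exp(-5*t), t^2*exp(-5*t)/2 + t*exp(-5*t)]
  [-t*exp(-5*t), t*exp(-5*t) + exp(-5*t), t^2*exp(-5*t)/2 + 2*t*exp(-5*t)]
  [0, 0, exp(-5*t)]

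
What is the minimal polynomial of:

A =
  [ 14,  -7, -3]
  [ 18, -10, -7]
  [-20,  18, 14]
x^3 - 18*x^2 + 108*x - 216

The characteristic polynomial is χ_A(x) = (x - 6)^3, so the eigenvalues are known. The minimal polynomial is
  m_A(x) = Π_λ (x − λ)^{k_λ}
where k_λ is the size of the *largest* Jordan block for λ (equivalently, the smallest k with (A − λI)^k v = 0 for every generalised eigenvector v of λ).

  λ = 6: largest Jordan block has size 3, contributing (x − 6)^3

So m_A(x) = (x - 6)^3 = x^3 - 18*x^2 + 108*x - 216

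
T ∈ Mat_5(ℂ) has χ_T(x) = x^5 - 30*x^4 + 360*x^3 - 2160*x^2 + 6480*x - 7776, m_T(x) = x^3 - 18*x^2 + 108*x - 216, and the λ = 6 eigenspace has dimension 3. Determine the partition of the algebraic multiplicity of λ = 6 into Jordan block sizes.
Block sizes for λ = 6: [3, 1, 1]

Step 1 — from the characteristic polynomial, algebraic multiplicity of λ = 6 is 5. From dim ker(T − (6)·I) = 3, there are exactly 3 Jordan blocks for λ = 6.
Step 2 — from the minimal polynomial, the factor (x − 6)^3 tells us the largest block for λ = 6 has size 3.
Step 3 — with total size 5, 3 blocks, and largest block 3, the block sizes (in nonincreasing order) are [3, 1, 1].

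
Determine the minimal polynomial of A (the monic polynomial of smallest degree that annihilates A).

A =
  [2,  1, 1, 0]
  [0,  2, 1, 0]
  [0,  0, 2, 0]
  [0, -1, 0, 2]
x^3 - 6*x^2 + 12*x - 8

The characteristic polynomial is χ_A(x) = (x - 2)^4, so the eigenvalues are known. The minimal polynomial is
  m_A(x) = Π_λ (x − λ)^{k_λ}
where k_λ is the size of the *largest* Jordan block for λ (equivalently, the smallest k with (A − λI)^k v = 0 for every generalised eigenvector v of λ).

  λ = 2: largest Jordan block has size 3, contributing (x − 2)^3

So m_A(x) = (x - 2)^3 = x^3 - 6*x^2 + 12*x - 8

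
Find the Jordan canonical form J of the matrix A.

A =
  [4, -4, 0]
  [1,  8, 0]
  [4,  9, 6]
J_3(6)

The characteristic polynomial is
  det(x·I − A) = x^3 - 18*x^2 + 108*x - 216 = (x - 6)^3

Eigenvalues and multiplicities (the geometric multiplicity of λ is n − rank(A − λI), which equals the number of Jordan blocks for λ):
  λ = 6: algebraic multiplicity = 3, geometric multiplicity = 1

Determining the block sizes for each eigenvalue:
  λ = 6: one block (gm = 1), so the single block has size am = 3 → block sizes [3]

Assembling the blocks gives a Jordan form
J =
  [6, 1, 0]
  [0, 6, 1]
  [0, 0, 6]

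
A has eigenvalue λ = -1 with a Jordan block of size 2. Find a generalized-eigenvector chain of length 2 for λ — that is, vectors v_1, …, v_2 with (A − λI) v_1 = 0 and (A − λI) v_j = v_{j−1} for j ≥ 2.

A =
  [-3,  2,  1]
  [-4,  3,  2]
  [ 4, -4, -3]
A Jordan chain for λ = -1 of length 2:
v_1 = (-2, -4, 4)ᵀ
v_2 = (1, 0, 0)ᵀ

Let N = A − (-1)·I. We want v_2 with N^2 v_2 = 0 but N^1 v_2 ≠ 0; then v_{j-1} := N · v_j for j = 2, …, 2.

Pick v_2 = (1, 0, 0)ᵀ.
Then v_1 = N · v_2 = (-2, -4, 4)ᵀ.

Sanity check: (A − (-1)·I) v_1 = (0, 0, 0)ᵀ = 0. ✓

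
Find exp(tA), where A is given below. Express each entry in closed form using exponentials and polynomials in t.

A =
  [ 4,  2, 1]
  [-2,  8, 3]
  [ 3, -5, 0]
e^{tA} =
  [-t^2*exp(4*t)/2 + exp(4*t), 3*t^2*exp(4*t)/2 + 2*t*exp(4*t), t^2*exp(4*t) + t*exp(4*t)]
  [t^2*exp(4*t)/2 - 2*t*exp(4*t), -3*t^2*exp(4*t)/2 + 4*t*exp(4*t) + exp(4*t), -t^2*exp(4*t) + 3*t*exp(4*t)]
  [-t^2*exp(4*t) + 3*t*exp(4*t), 3*t^2*exp(4*t) - 5*t*exp(4*t), 2*t^2*exp(4*t) - 4*t*exp(4*t) + exp(4*t)]

Strategy: write A = P · J · P⁻¹ where J is a Jordan canonical form, so e^{tA} = P · e^{tJ} · P⁻¹, and e^{tJ} can be computed block-by-block.

A has Jordan form
J =
  [4, 1, 0]
  [0, 4, 1]
  [0, 0, 4]
(up to reordering of blocks).

Per-block formulas:
  For a 3×3 Jordan block J_3(4): exp(t · J_3(4)) = e^(4t)·(I + t·N + (t^2/2)·N^2), where N is the 3×3 nilpotent shift.

After assembling e^{tJ} and conjugating by P, we get:

e^{tA} =
  [-t^2*exp(4*t)/2 + exp(4*t), 3*t^2*exp(4*t)/2 + 2*t*exp(4*t), t^2*exp(4*t) + t*exp(4*t)]
  [t^2*exp(4*t)/2 - 2*t*exp(4*t), -3*t^2*exp(4*t)/2 + 4*t*exp(4*t) + exp(4*t), -t^2*exp(4*t) + 3*t*exp(4*t)]
  [-t^2*exp(4*t) + 3*t*exp(4*t), 3*t^2*exp(4*t) - 5*t*exp(4*t), 2*t^2*exp(4*t) - 4*t*exp(4*t) + exp(4*t)]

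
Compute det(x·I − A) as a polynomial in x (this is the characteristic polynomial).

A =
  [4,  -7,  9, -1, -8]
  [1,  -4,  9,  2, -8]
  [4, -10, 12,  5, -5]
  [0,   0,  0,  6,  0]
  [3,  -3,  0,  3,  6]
x^5 - 24*x^4 + 225*x^3 - 1026*x^2 + 2268*x - 1944

Expanding det(x·I − A) (e.g. by cofactor expansion or by noting that A is similar to its Jordan form J, which has the same characteristic polynomial as A) gives
  χ_A(x) = x^5 - 24*x^4 + 225*x^3 - 1026*x^2 + 2268*x - 1944
which factors as (x - 6)^3*(x - 3)^2. The eigenvalues (with algebraic multiplicities) are λ = 3 with multiplicity 2, λ = 6 with multiplicity 3.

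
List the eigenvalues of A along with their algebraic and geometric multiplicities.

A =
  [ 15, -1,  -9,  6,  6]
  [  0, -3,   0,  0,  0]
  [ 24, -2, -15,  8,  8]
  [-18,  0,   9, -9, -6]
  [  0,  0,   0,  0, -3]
λ = -3: alg = 5, geom = 3

Step 1 — factor the characteristic polynomial to read off the algebraic multiplicities:
  χ_A(x) = (x + 3)^5

Step 2 — compute geometric multiplicities via the rank-nullity identity g(λ) = n − rank(A − λI):
  rank(A − (-3)·I) = 2, so dim ker(A − (-3)·I) = n − 2 = 3

Summary:
  λ = -3: algebraic multiplicity = 5, geometric multiplicity = 3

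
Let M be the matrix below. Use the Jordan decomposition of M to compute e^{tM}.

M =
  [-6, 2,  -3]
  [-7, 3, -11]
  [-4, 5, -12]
e^{tM} =
  [-t^2*exp(-5*t)/2 - t*exp(-5*t) + exp(-5*t), -t^2*exp(-5*t)/2 + 2*t*exp(-5*t), t^2*exp(-5*t) - 3*t*exp(-5*t)]
  [-5*t^2*exp(-5*t)/2 - 7*t*exp(-5*t), -5*t^2*exp(-5*t)/2 + 8*t*exp(-5*t) + exp(-5*t), 5*t^2*exp(-5*t) - 11*t*exp(-5*t)]
  [-3*t^2*exp(-5*t)/2 - 4*t*exp(-5*t), -3*t^2*exp(-5*t)/2 + 5*t*exp(-5*t), 3*t^2*exp(-5*t) - 7*t*exp(-5*t) + exp(-5*t)]

Strategy: write M = P · J · P⁻¹ where J is a Jordan canonical form, so e^{tM} = P · e^{tJ} · P⁻¹, and e^{tJ} can be computed block-by-block.

M has Jordan form
J =
  [-5,  1,  0]
  [ 0, -5,  1]
  [ 0,  0, -5]
(up to reordering of blocks).

Per-block formulas:
  For a 3×3 Jordan block J_3(-5): exp(t · J_3(-5)) = e^(-5t)·(I + t·N + (t^2/2)·N^2), where N is the 3×3 nilpotent shift.

After assembling e^{tJ} and conjugating by P, we get:

e^{tM} =
  [-t^2*exp(-5*t)/2 - t*exp(-5*t) + exp(-5*t), -t^2*exp(-5*t)/2 + 2*t*exp(-5*t), t^2*exp(-5*t) - 3*t*exp(-5*t)]
  [-5*t^2*exp(-5*t)/2 - 7*t*exp(-5*t), -5*t^2*exp(-5*t)/2 + 8*t*exp(-5*t) + exp(-5*t), 5*t^2*exp(-5*t) - 11*t*exp(-5*t)]
  [-3*t^2*exp(-5*t)/2 - 4*t*exp(-5*t), -3*t^2*exp(-5*t)/2 + 5*t*exp(-5*t), 3*t^2*exp(-5*t) - 7*t*exp(-5*t) + exp(-5*t)]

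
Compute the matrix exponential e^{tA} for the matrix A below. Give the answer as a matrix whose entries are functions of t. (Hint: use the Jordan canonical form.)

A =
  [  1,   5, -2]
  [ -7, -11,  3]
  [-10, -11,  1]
e^{tA} =
  [t^2*exp(-3*t)/2 + 4*t*exp(-3*t) + exp(-3*t), t^2*exp(-3*t) + 5*t*exp(-3*t), -t^2*exp(-3*t)/2 - 2*t*exp(-3*t)]
  [-t^2*exp(-3*t) - 7*t*exp(-3*t), -2*t^2*exp(-3*t) - 8*t*exp(-3*t) + exp(-3*t), t^2*exp(-3*t) + 3*t*exp(-3*t)]
  [-3*t^2*exp(-3*t)/2 - 10*t*exp(-3*t), -3*t^2*exp(-3*t) - 11*t*exp(-3*t), 3*t^2*exp(-3*t)/2 + 4*t*exp(-3*t) + exp(-3*t)]

Strategy: write A = P · J · P⁻¹ where J is a Jordan canonical form, so e^{tA} = P · e^{tJ} · P⁻¹, and e^{tJ} can be computed block-by-block.

A has Jordan form
J =
  [-3,  1,  0]
  [ 0, -3,  1]
  [ 0,  0, -3]
(up to reordering of blocks).

Per-block formulas:
  For a 3×3 Jordan block J_3(-3): exp(t · J_3(-3)) = e^(-3t)·(I + t·N + (t^2/2)·N^2), where N is the 3×3 nilpotent shift.

After assembling e^{tJ} and conjugating by P, we get:

e^{tA} =
  [t^2*exp(-3*t)/2 + 4*t*exp(-3*t) + exp(-3*t), t^2*exp(-3*t) + 5*t*exp(-3*t), -t^2*exp(-3*t)/2 - 2*t*exp(-3*t)]
  [-t^2*exp(-3*t) - 7*t*exp(-3*t), -2*t^2*exp(-3*t) - 8*t*exp(-3*t) + exp(-3*t), t^2*exp(-3*t) + 3*t*exp(-3*t)]
  [-3*t^2*exp(-3*t)/2 - 10*t*exp(-3*t), -3*t^2*exp(-3*t) - 11*t*exp(-3*t), 3*t^2*exp(-3*t)/2 + 4*t*exp(-3*t) + exp(-3*t)]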